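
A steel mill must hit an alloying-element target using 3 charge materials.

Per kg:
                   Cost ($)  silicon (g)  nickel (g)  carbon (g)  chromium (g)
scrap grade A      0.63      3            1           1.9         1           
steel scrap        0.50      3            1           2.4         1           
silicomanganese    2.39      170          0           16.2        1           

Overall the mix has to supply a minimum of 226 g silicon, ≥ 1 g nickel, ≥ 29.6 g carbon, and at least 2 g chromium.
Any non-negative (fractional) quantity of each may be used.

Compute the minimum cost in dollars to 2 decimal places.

$4.51

This is a linear program. Let x1 = kg of scrap grade A, x2 = kg of steel scrap, x3 = kg of silicomanganese.
min 0.63x1 + 0.5x2 + 2.39x3 s.t.:
  3x1 + 3x2 + 170x3 ≥ 226   (silicon)
  1x1 + 1x2 ≥ 1   (nickel)
  1.9x1 + 2.4x2 + 16.2x3 ≥ 29.6   (carbon)
  1x1 + 1x2 + 1x3 ≥ 2   (chromium)
  x1, x2, x3 ≥ 0.
The minimum-cost mix takes nothing from scrap grade A — only steel scrap, silicomanganese. The nickel and carbon requirements are met with equality.
That vertex is x2 = 1, x3 = 1.679.
Objective = 0.5·1 + 2.39·1.679 = 4.5128.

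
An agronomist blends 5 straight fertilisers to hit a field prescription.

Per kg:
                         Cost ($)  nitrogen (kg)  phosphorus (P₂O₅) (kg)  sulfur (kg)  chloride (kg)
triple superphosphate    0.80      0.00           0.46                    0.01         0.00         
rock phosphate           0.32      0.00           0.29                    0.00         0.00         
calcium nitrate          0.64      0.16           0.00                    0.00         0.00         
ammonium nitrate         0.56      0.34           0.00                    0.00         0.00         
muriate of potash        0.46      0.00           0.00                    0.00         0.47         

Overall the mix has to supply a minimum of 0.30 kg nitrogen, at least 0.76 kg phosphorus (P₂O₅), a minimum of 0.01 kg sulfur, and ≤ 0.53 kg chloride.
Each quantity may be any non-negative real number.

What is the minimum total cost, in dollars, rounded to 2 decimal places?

$1.63

Set it up as a linear program. Let x1 = kg of triple superphosphate, x2 = kg of rock phosphate, x3 = kg of calcium nitrate, x4 = kg of ammonium nitrate, x5 = kg of muriate of potash.
min 0.8x1 + 0.32x2 + 0.64x3 + 0.56x4 + 0.46x5 subject to:
  0.16x3 + 0.34x4 ≥ 0.3   (nitrogen)
  0.46x1 + 0.29x2 ≥ 0.76   (phosphorus (P₂O₅))
  0.01x1 ≥ 0.01   (sulfur)
  0.47x5 ≤ 0.53   (chloride)
  x1, x2, x3, x4, x5 ≥ 0.
The optimal basis is {triple superphosphate, rock phosphate, ammonium nitrate}; calcium nitrate, muriate of potash drop out. The nitrogen, phosphorus (P₂O₅), sulfur requirements are met with equality.
That vertex is x1 = 1, x2 = 1.034, x4 = 0.8824.
Cost = 0.8·1 + 0.32·1.034 + 0.56·0.8824 = 1.62502.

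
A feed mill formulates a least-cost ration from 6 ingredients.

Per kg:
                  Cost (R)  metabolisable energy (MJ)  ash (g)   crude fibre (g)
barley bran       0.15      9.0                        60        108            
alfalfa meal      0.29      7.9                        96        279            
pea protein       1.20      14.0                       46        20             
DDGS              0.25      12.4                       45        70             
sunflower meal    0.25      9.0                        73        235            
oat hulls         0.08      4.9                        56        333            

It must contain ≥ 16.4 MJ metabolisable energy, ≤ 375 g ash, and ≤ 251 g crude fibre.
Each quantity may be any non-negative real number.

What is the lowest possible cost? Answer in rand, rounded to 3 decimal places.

Set it up as a linear program. Let x1 = kg of barley bran, x2 = kg of alfalfa meal, x3 = kg of pea protein, x4 = kg of DDGS, x5 = kg of sunflower meal, x6 = kg of oat hulls.
Minimize 0.15x1 + 0.29x2 + 1.2x3 + 0.25x4 + 0.25x5 + 0.08x6 with:
  9x1 + 7.9x2 + 14x3 + 12.4x4 + 9x5 + 4.9x6 ≥ 16.4   (metabolisable energy)
  60x1 + 96x2 + 46x3 + 45x4 + 73x5 + 56x6 ≤ 375   (ash)
  108x1 + 279x2 + 20x3 + 70x4 + 235x5 + 333x6 ≤ 251   (crude fibre)
  x1, x2, x3, x4, x5, x6 ≥ 0.
At the optimum only barley bran, oat hulls are positive (alfalfa meal, pea protein, DDGS, sunflower meal = 0). The metabolisable energy and crude fibre requirements are met with equality.
That vertex is x1 = 1.715, x6 = 0.1977.
Hence cost = 0.15·1.715 + 0.08·0.1977 = R0.27307.

R0.273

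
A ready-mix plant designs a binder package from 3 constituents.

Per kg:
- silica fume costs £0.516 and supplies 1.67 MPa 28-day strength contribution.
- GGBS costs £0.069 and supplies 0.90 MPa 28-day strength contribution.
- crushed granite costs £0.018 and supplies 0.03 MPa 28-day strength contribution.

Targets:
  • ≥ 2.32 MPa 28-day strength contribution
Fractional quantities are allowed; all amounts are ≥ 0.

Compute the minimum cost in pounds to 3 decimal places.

Set it up as a linear program. Let x1 = kg of silica fume, x2 = kg of GGBS, x3 = kg of crushed granite.
Minimize 0.516x1 + 0.069x2 + 0.018x3 s.t.:
  1.67x1 + 0.9x2 + 0.03x3 ≥ 2.32   (28-day strength contribution)
  x1, x2, x3 ≥ 0.
The cheapest feasible vertex uses only GGBS; silica fume, crushed granite are not used. Binding constraint: 28-day strength contribution.
So GGBS = 2.578 kg.
Objective = 0.069·2.578 = 0.17788.

£0.178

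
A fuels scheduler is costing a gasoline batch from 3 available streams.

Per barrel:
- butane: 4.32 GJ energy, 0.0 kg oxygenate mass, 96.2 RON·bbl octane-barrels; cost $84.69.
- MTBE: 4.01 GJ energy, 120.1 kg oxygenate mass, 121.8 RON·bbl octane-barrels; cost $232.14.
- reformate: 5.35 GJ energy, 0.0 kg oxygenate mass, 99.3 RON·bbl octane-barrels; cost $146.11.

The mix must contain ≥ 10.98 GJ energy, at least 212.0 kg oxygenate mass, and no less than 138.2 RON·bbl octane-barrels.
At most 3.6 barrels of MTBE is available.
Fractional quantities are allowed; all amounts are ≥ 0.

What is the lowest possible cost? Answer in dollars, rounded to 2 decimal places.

Set it up as a linear program. Let x1 = barrels of butane, x2 = barrels of MTBE, x3 = barrels of reformate.
min 84.69x1 + 232.14x2 + 146.11x3 with:
  4.32x1 + 4.01x2 + 5.35x3 ≥ 10.98   (energy)
  120.1x2 ≥ 212   (oxygenate mass)
  96.2x1 + 121.8x2 + 99.3x3 ≥ 138.2   (octane-barrels)
  x2 ≤ 3.6
  x1, x2, x3 ≥ 0.
The minimum-cost mix takes nothing from reformate — only butane, MTBE. The energy and oxygenate mass requirements are met with equality.
Optimal quantities: butane = 0.90314 barrels, MTBE = 1.7652 barrels.
Hence cost = 84.69·0.90314 + 232.14·1.7652 = $486.2605.

$486.26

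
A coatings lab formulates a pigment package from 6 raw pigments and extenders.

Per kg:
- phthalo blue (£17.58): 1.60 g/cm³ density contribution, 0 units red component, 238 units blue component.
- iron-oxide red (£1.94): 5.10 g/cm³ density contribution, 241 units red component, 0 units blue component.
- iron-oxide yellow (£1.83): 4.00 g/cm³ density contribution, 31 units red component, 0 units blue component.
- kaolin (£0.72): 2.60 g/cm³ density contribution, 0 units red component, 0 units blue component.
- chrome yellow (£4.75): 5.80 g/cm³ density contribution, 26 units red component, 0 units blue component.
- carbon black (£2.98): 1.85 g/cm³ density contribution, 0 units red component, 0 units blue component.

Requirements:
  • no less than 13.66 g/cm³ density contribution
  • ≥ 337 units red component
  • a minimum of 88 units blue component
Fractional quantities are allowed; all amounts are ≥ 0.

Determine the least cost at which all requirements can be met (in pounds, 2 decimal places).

Treat it as an LP. Let x1 = kg of phthalo blue, x2 = kg of iron-oxide red, x3 = kg of iron-oxide yellow, x4 = kg of kaolin, x5 = kg of chrome yellow, x6 = kg of carbon black.
Minimize 17.58x1 + 1.94x2 + 1.83x3 + 0.72x4 + 4.75x5 + 2.98x6 s.t.:
  1.6x1 + 5.1x2 + 4x3 + 2.6x4 + 5.8x5 + 1.85x6 ≥ 13.66   (density contribution)
  241x2 + 31x3 + 26x5 ≥ 337   (red component)
  238x1 ≥ 88   (blue component)
  x1, x2, x3, x4, x5, x6 ≥ 0.
The cheapest feasible vertex uses only phthalo blue, iron-oxide red, kaolin; iron-oxide yellow, chrome yellow, carbon black are not used. Binding constraints: density contribution, red component, blue component.
That vertex is x1 = 0.3697, x2 = 1.398, x4 = 2.283.
Objective = 17.58·0.3697 + 1.94·1.398 + 0.72·2.283 = 10.8552.

£10.86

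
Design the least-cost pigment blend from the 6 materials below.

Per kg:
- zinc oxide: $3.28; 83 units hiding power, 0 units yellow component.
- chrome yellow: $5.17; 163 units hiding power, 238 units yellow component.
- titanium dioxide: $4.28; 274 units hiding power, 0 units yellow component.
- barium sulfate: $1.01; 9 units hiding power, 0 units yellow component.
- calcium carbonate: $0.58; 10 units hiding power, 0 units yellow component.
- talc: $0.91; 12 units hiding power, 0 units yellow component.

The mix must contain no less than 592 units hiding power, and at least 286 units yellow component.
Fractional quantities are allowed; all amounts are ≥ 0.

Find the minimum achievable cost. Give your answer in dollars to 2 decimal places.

Let x1 = kg of zinc oxide, x2 = kg of chrome yellow, x3 = kg of titanium dioxide, x4 = kg of barium sulfate, x5 = kg of calcium carbonate, x6 = kg of talc.
min 3.28x1 + 5.17x2 + 4.28x3 + 1.01x4 + 0.58x5 + 0.91x6 with:
  83x1 + 163x2 + 274x3 + 9x4 + 10x5 + 12x6 ≥ 592   (hiding power)
  238x2 ≥ 286   (yellow component)
  x1, x2, x3, x4, x5, x6 ≥ 0.
The optimal basis is {chrome yellow, titanium dioxide}; zinc oxide, barium sulfate, calcium carbonate, talc drop out. The hiding power and yellow component requirements are met with equality.
Solving gives x2 = 1.202, x3 = 1.446.
Hence cost = 5.17·1.202 + 4.28·1.446 = $12.4032.

$12.40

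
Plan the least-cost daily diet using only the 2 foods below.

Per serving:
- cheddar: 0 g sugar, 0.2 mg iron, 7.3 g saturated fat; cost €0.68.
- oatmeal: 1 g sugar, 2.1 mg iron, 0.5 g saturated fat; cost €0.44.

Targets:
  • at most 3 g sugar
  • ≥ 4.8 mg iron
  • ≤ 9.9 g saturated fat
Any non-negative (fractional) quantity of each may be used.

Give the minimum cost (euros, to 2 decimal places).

Let x1 = servings of cheddar, x2 = servings of oatmeal.
min 0.68x1 + 0.44x2 with:
  1x2 ≤ 3   (sugar)
  0.2x1 + 2.1x2 ≥ 4.8   (iron)
  7.3x1 + 0.5x2 ≤ 9.9   (saturated fat)
  x1, x2 ≥ 0.
At the optimum only oatmeal is positive (cheddar = 0). The iron requirement is met with equality.
Solving gives x2 = 2.286.
Hence cost = 0.44·2.286 = €1.0058.

€1.01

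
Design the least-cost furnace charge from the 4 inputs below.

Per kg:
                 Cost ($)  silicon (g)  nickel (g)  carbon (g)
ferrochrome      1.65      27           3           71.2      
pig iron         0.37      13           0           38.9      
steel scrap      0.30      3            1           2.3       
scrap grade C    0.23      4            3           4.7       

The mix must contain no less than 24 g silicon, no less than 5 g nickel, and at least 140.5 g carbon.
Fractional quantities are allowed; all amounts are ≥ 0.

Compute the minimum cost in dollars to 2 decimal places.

Set it up as a linear program. Let x1 = kg of ferrochrome, x2 = kg of pig iron, x3 = kg of steel scrap, x4 = kg of scrap grade C.
Minimise 1.65x1 + 0.37x2 + 0.3x3 + 0.23x4 subject to:
  27x1 + 13x2 + 3x3 + 4x4 ≥ 24   (silicon)
  3x1 + 1x3 + 3x4 ≥ 5   (nickel)
  71.2x1 + 38.9x2 + 2.3x3 + 4.7x4 ≥ 140.5   (carbon)
  x1, x2, x3, x4 ≥ 0.
At the optimum only pig iron, scrap grade C are positive (ferrochrome, steel scrap = 0). There the nickel and carbon constraints are tight.
Optimal quantities: pig iron = 3.41 kg, scrap grade C = 1.667 kg.
Cost = 0.37·3.41 + 0.23·1.667 = 1.6451.

$1.65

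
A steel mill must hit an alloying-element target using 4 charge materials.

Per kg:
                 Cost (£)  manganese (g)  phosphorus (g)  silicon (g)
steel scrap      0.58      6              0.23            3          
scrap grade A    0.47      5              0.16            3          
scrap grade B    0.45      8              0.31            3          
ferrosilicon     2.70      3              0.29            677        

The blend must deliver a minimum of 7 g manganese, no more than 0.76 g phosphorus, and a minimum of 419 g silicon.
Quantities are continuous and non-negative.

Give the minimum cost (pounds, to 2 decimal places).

£1.95

Treat it as an LP. Let x1 = kg of steel scrap, x2 = kg of scrap grade A, x3 = kg of scrap grade B, x4 = kg of ferrosilicon.
Minimize 0.58x1 + 0.47x2 + 0.45x3 + 2.7x4 subject to:
  6x1 + 5x2 + 8x3 + 3x4 ≥ 7   (manganese)
  0.23x1 + 0.16x2 + 0.31x3 + 0.29x4 ≤ 0.76   (phosphorus)
  3x1 + 3x2 + 3x3 + 677x4 ≥ 419   (silicon)
  x1, x2, x3, x4 ≥ 0.
The optimal basis is {scrap grade B, ferrosilicon}; steel scrap, scrap grade A drop out. The manganese and silicon requirements are met with equality.
Solving gives x3 = 0.644, x4 = 0.6161.
Objective = 0.45·0.644 + 2.7·0.6161 = 1.9533.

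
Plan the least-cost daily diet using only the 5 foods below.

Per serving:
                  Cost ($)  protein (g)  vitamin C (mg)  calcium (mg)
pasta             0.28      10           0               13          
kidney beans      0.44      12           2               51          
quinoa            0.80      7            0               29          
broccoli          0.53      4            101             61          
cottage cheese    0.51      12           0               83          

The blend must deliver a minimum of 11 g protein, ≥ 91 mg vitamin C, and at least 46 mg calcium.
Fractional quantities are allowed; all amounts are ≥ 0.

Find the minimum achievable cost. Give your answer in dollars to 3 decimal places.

$0.685

Let x1 = servings of pasta, x2 = servings of kidney beans, x3 = servings of quinoa, x4 = servings of broccoli, x5 = servings of cottage cheese.
min 0.28x1 + 0.44x2 + 0.8x3 + 0.53x4 + 0.51x5 s.t.:
  10x1 + 12x2 + 7x3 + 4x4 + 12x5 ≥ 11   (protein)
  2x2 + 101x4 ≥ 91   (vitamin C)
  13x1 + 51x2 + 29x3 + 61x4 + 83x5 ≥ 46   (calcium)
  x1, x2, x3, x4, x5 ≥ 0.
The optimal basis is {pasta, broccoli}; kidney beans, quinoa, cottage cheese drop out. The protein and vitamin C requirements are met with equality.
Optimal quantities: pasta = 0.7396 servings, broccoli = 0.901 servings.
Cost = 0.28·0.7396 + 0.53·0.901 = 0.68462.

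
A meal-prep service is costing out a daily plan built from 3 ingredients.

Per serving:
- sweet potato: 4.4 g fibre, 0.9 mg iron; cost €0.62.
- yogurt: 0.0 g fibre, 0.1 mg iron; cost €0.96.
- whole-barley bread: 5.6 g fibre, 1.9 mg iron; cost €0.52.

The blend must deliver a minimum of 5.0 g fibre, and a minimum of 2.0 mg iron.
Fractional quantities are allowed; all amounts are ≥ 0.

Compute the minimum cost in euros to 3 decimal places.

€0.547

Let x1 = servings of sweet potato, x2 = servings of yogurt, x3 = servings of whole-barley bread.
min 0.62x1 + 0.96x2 + 0.52x3 with:
  4.4x1 + 5.6x3 ≥ 5   (fibre)
  0.9x1 + 0.1x2 + 1.9x3 ≥ 2   (iron)
  x1, x2, x3 ≥ 0.
The optimal basis is {whole-barley bread}; sweet potato, yogurt drop out. There the iron constraint is tight.
Solving gives x3 = 1.0526.
Hence cost = 0.52·1.0526 = €0.54735.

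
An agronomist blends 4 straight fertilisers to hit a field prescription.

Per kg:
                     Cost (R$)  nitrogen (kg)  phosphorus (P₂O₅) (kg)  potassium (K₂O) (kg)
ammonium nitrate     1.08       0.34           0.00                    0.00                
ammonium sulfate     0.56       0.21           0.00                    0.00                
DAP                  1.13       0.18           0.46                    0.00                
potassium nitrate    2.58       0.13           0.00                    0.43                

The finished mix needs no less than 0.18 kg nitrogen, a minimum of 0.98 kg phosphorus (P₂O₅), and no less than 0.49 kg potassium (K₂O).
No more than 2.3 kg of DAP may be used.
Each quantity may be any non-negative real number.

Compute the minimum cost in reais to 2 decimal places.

Let x1 = kg of ammonium nitrate, x2 = kg of ammonium sulfate, x3 = kg of DAP, x4 = kg of potassium nitrate.
min 1.08x1 + 0.56x2 + 1.13x3 + 2.58x4 s.t.:
  0.34x1 + 0.21x2 + 0.18x3 + 0.13x4 ≥ 0.18   (nitrogen)
  0.46x3 ≥ 0.98   (phosphorus (P₂O₅))
  0.43x4 ≥ 0.49   (potassium (K₂O))
  x3 ≤ 2.3
  x1, x2, x3, x4 ≥ 0.
At the optimum only DAP, potassium nitrate are positive (ammonium nitrate, ammonium sulfate = 0). There the phosphorus (P₂O₅) and potassium (K₂O) constraints are tight.
Solving gives x3 = 2.13, x4 = 1.14.
Total cost: 1.13·2.13 + 2.58·1.14 = 5.3481.

R$5.35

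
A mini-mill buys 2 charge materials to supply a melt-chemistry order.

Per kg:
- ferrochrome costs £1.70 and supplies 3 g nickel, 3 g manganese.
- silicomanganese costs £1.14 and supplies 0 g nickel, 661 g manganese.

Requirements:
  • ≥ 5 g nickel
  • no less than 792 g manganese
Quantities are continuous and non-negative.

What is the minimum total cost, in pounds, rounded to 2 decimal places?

£4.19

Let x1 = kg of ferrochrome, x2 = kg of silicomanganese.
Minimize 1.7x1 + 1.14x2 subject to:
  3x1 ≥ 5   (nickel)
  3x1 + 661x2 ≥ 792   (manganese)
  x1, x2 ≥ 0.
Both inputs are positive at the optimum. The nickel and manganese requirements are met with equality.
Optimal quantities: ferrochrome = 1.667 kg, silicomanganese = 1.191 kg.
Objective = 1.7·1.667 + 1.14·1.191 = 4.1916.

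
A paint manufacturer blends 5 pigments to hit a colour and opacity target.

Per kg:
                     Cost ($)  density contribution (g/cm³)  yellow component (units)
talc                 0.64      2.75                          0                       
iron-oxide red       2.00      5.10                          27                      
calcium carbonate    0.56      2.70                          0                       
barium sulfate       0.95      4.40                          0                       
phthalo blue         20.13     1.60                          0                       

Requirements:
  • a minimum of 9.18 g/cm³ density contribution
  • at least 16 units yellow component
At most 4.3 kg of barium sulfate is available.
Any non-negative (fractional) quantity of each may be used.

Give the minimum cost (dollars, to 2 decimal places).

Treat it as an LP. Let x1 = kg of talc, x2 = kg of iron-oxide red, x3 = kg of calcium carbonate, x4 = kg of barium sulfate, x5 = kg of phthalo blue.
Minimise 0.64x1 + 2x2 + 0.56x3 + 0.95x4 + 20.13x5 with:
  2.75x1 + 5.1x2 + 2.7x3 + 4.4x4 + 1.6x5 ≥ 9.18   (density contribution)
  27x2 ≥ 16   (yellow component)
  x4 ≤ 4.3
  x1, x2, x3, x4, x5 ≥ 0.
At the optimum only iron-oxide red, calcium carbonate are positive (talc, barium sulfate, phthalo blue = 0). Binding constraints: density contribution and yellow component.
That vertex is x2 = 0.5926, x3 = 2.281.
Objective = 2·0.5926 + 0.56·2.281 = 2.4626.

$2.46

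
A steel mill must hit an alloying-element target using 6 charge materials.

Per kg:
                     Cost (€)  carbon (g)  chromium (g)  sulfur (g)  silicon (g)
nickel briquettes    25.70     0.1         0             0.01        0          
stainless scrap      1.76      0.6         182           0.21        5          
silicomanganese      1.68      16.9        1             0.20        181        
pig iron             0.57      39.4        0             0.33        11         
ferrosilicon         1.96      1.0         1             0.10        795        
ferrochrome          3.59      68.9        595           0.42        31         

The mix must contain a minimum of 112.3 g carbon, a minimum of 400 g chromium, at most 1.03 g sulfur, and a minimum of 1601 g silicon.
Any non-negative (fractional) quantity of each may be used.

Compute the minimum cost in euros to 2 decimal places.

€7.18

Let x1 = kg of nickel briquettes, x2 = kg of stainless scrap, x3 = kg of silicomanganese, x4 = kg of pig iron, x5 = kg of ferrosilicon, x6 = kg of ferrochrome.
Minimise 25.7x1 + 1.76x2 + 1.68x3 + 0.57x4 + 1.96x5 + 3.59x6 subject to:
  0.1x1 + 0.6x2 + 16.9x3 + 39.4x4 + 1x5 + 68.9x6 ≥ 112.3   (carbon)
  182x2 + 1x3 + 1x5 + 595x6 ≥ 400   (chromium)
  0.01x1 + 0.21x2 + 0.2x3 + 0.33x4 + 0.1x5 + 0.42x6 ≤ 1.03   (sulfur)
  5x2 + 181x3 + 11x4 + 795x5 + 31x6 ≥ 1601   (silicon)
  x1, x2, x3, x4, x5, x6 ≥ 0.
The minimum-cost mix takes nothing from nickel briquettes, stainless scrap, silicomanganese — only pig iron, ferrosilicon, ferrochrome. There the carbon, chromium, silicon constraints are tight.
That vertex is x4 = 1.631, x5 = 1.965, x6 = 0.669.
Objective = 0.57·1.631 + 1.96·1.965 + 3.59·0.669 = 7.1828.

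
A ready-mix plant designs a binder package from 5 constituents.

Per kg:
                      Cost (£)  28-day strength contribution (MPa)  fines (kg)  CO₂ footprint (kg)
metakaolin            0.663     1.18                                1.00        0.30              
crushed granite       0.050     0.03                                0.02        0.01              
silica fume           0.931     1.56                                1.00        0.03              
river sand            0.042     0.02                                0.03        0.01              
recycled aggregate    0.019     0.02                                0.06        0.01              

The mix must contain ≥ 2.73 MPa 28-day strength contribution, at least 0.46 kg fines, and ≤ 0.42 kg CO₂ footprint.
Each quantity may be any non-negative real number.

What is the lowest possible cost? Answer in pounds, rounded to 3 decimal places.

Let x1 = kg of metakaolin, x2 = kg of crushed granite, x3 = kg of silica fume, x4 = kg of river sand, x5 = kg of recycled aggregate.
min 0.663x1 + 0.05x2 + 0.931x3 + 0.042x4 + 0.019x5 s.t.:
  1.18x1 + 0.03x2 + 1.56x3 + 0.02x4 + 0.02x5 ≥ 2.73   (28-day strength contribution)
  1x1 + 0.02x2 + 1x3 + 0.03x4 + 0.06x5 ≥ 0.46   (fines)
  0.3x1 + 0.01x2 + 0.03x3 + 0.01x4 + 0.01x5 ≤ 0.42   (CO₂ footprint)
  x1, x2, x3, x4, x5 ≥ 0.
At the optimum only metakaolin, silica fume are positive (crushed granite, river sand, recycled aggregate = 0). Binding constraints: 28-day strength contribution and CO₂ footprint.
So metakaolin = 1.3252 kg, silica fume = 0.74757 kg.
Total cost: 0.663·1.3252 + 0.931·0.74757 = 1.57460.

£1.575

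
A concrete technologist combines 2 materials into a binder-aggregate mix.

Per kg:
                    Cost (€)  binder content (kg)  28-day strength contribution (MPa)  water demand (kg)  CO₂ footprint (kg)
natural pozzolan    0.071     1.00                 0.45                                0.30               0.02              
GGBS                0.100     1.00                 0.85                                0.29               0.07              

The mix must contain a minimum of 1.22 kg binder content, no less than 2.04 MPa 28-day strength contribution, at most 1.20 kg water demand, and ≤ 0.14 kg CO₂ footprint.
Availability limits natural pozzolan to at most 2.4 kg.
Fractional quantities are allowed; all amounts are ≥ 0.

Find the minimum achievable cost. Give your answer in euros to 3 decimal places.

Treat it as an LP. Let x1 = kg of natural pozzolan, x2 = kg of GGBS.
Minimise 0.071x1 + 0.1x2 subject to:
  1x1 + 1x2 ≥ 1.22   (binder content)
  0.45x1 + 0.85x2 ≥ 2.04   (28-day strength contribution)
  0.3x1 + 0.29x2 ≤ 1.2   (water demand)
  0.02x1 + 0.07x2 ≤ 0.14   (CO₂ footprint)
  x1 ≤ 2.4
  x1, x2 ≥ 0.
Both inputs are positive at the optimum. There the 28-day strength contribution and CO₂ footprint constraints are tight.
Solving gives x1 = 1.641, x2 = 1.531.
Total cost: 0.071·1.641 + 0.1·1.531 = 0.26961.

€0.270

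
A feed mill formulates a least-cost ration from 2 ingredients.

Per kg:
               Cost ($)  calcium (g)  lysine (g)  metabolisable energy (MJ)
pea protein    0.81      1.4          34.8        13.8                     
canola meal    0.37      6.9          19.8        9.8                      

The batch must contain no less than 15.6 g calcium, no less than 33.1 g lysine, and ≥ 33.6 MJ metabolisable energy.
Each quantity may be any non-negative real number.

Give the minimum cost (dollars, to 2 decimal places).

$1.27

Set it up as a linear program. Let x1 = kg of pea protein, x2 = kg of canola meal.
Minimize 0.81x1 + 0.37x2 subject to:
  1.4x1 + 6.9x2 ≥ 15.6   (calcium)
  34.8x1 + 19.8x2 ≥ 33.1   (lysine)
  13.8x1 + 9.8x2 ≥ 33.6   (metabolisable energy)
  x1, x2 ≥ 0.
The minimum-cost mix takes nothing from pea protein — only canola meal. There the metabolisable energy constraint is tight.
Solving gives x2 = 3.429.
Cost = 0.37·3.429 = 1.2687.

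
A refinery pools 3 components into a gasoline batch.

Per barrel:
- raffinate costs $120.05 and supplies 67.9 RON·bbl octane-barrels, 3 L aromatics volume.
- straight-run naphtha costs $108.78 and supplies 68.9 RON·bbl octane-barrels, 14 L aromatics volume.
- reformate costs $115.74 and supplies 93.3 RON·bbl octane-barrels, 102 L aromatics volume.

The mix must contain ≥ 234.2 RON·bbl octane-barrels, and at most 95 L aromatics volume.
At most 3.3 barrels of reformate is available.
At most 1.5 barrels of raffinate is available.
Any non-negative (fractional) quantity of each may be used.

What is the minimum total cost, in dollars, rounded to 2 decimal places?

Let x1 = barrels of raffinate, x2 = barrels of straight-run naphtha, x3 = barrels of reformate.
Minimise 120.05x1 + 108.78x2 + 115.74x3 subject to:
  67.9x1 + 68.9x2 + 93.3x3 ≥ 234.2   (octane-barrels)
  3x1 + 14x2 + 102x3 ≤ 95   (aromatics volume)
  x3 ≤ 3.3
  x1 ≤ 1.5
  x1, x2, x3 ≥ 0.
The optimal basis is {straight-run naphtha, reformate}; raffinate drops out. There the octane-barrels and aromatics volume constraints are tight.
Optimal quantities: straight-run naphtha = 2.626 barrels, reformate = 0.57094 barrels.
Cost = 108.78·2.626 + 115.74·0.57094 = 351.7369.

$351.74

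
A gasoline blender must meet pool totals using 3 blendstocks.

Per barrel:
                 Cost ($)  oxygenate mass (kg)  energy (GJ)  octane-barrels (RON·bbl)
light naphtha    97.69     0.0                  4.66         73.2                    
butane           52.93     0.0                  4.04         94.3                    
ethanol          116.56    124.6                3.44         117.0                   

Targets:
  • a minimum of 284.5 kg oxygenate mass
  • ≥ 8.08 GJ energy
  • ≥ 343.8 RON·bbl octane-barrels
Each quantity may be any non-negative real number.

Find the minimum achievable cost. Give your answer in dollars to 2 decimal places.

$309.17

Treat it as an LP. Let x1 = barrels of light naphtha, x2 = barrels of butane, x3 = barrels of ethanol.
Minimise 97.69x1 + 52.93x2 + 116.56x3 s.t.:
  124.6x3 ≥ 284.5   (oxygenate mass)
  4.66x1 + 4.04x2 + 3.44x3 ≥ 8.08   (energy)
  73.2x1 + 94.3x2 + 117x3 ≥ 343.8   (octane-barrels)
  x1, x2, x3 ≥ 0.
The cheapest feasible vertex uses only butane, ethanol; light naphtha is not used. Binding constraints: oxygenate mass and octane-barrels.
That vertex is x2 = 0.81286, x3 = 2.2833.
Cost = 52.93·0.81286 + 116.56·2.2833 = 309.1661.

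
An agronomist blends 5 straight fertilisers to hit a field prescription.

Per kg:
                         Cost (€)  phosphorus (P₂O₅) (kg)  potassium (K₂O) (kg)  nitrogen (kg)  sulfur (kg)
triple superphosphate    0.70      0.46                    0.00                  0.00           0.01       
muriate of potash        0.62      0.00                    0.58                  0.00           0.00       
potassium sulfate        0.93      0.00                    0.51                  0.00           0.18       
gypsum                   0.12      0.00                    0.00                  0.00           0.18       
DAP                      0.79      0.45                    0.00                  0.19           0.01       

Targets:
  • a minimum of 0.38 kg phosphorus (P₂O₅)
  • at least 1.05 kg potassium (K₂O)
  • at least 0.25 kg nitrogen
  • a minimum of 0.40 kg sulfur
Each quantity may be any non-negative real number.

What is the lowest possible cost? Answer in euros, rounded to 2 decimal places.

Let x1 = kg of triple superphosphate, x2 = kg of muriate of potash, x3 = kg of potassium sulfate, x4 = kg of gypsum, x5 = kg of DAP.
Minimise 0.7x1 + 0.62x2 + 0.93x3 + 0.12x4 + 0.79x5 subject to:
  0.46x1 + 0.45x5 ≥ 0.38   (phosphorus (P₂O₅))
  0.58x2 + 0.51x3 ≥ 1.05   (potassium (K₂O))
  0.19x5 ≥ 0.25   (nitrogen)
  0.01x1 + 0.18x3 + 0.18x4 + 0.01x5 ≥ 0.4   (sulfur)
  x1, x2, x3, x4, x5 ≥ 0.
The minimum-cost mix takes nothing from triple superphosphate, potassium sulfate — only muriate of potash, gypsum, DAP. The potassium (K₂O), nitrogen, sulfur requirements are met with equality.
So muriate of potash = 1.81 kg, gypsum = 2.149 kg, DAP = 1.316 kg.
Cost = 0.62·1.81 + 0.12·2.149 + 0.79·1.316 = 2.4197.

€2.42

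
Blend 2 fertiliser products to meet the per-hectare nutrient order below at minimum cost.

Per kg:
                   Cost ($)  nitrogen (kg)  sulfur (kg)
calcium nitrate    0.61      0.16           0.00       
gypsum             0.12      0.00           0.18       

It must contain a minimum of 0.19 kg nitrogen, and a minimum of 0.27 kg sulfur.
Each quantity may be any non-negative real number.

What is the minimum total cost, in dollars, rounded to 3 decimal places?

Let x1 = kg of calcium nitrate, x2 = kg of gypsum.
Minimize 0.61x1 + 0.12x2 subject to:
  0.16x1 ≥ 0.19   (nitrogen)
  0.18x2 ≥ 0.27   (sulfur)
  x1, x2 ≥ 0.
Both inputs are positive at the optimum. There the nitrogen and sulfur constraints are tight.
Solving gives x1 = 1.1875, x2 = 1.5.
Cost = 0.61·1.1875 + 0.12·1.5 = 0.90438.

$0.904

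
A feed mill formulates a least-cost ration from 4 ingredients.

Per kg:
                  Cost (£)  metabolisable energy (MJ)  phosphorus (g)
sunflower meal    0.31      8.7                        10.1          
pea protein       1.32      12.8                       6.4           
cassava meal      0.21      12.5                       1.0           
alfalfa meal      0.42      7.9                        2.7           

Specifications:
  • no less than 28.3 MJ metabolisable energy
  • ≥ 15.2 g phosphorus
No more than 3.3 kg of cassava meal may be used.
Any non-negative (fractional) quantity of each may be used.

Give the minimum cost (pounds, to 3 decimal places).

Let x1 = kg of sunflower meal, x2 = kg of pea protein, x3 = kg of cassava meal, x4 = kg of alfalfa meal.
min 0.31x1 + 1.32x2 + 0.21x3 + 0.42x4 subject to:
  8.7x1 + 12.8x2 + 12.5x3 + 7.9x4 ≥ 28.3   (metabolisable energy)
  10.1x1 + 6.4x2 + 1x3 + 2.7x4 ≥ 15.2   (phosphorus)
  x3 ≤ 3.3
  x1, x2, x3, x4 ≥ 0.
The cheapest feasible vertex uses only sunflower meal, cassava meal; pea protein, alfalfa meal are not used. Binding constraints: metabolisable energy and phosphorus.
Solving gives x1 = 1.376, x3 = 1.307.
Cost = 0.31·1.376 + 0.21·1.307 = 0.70103.

£0.701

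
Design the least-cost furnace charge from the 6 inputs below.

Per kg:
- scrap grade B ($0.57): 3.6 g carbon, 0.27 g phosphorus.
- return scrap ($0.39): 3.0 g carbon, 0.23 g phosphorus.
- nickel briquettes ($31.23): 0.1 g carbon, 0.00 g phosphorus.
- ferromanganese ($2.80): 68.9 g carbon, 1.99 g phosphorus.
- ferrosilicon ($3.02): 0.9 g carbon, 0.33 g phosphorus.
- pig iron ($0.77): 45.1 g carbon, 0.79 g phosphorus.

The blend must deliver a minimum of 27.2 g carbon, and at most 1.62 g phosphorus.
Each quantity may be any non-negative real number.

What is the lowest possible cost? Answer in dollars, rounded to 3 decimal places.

Let x1 = kg of scrap grade B, x2 = kg of return scrap, x3 = kg of nickel briquettes, x4 = kg of ferromanganese, x5 = kg of ferrosilicon, x6 = kg of pig iron.
min 0.57x1 + 0.39x2 + 31.23x3 + 2.8x4 + 3.02x5 + 0.77x6 with:
  3.6x1 + 3x2 + 0.1x3 + 68.9x4 + 0.9x5 + 45.1x6 ≥ 27.2   (carbon)
  0.27x1 + 0.23x2 + 1.99x4 + 0.33x5 + 0.79x6 ≤ 1.62   (phosphorus)
  x1, x2, x3, x4, x5, x6 ≥ 0.
At the optimum only pig iron is positive (scrap grade B, return scrap, nickel briquettes, ferromanganese, ferrosilicon = 0). The carbon requirement is met with equality.
That vertex is x6 = 0.6031.
Hence cost = 0.77·0.6031 = $0.46439.

$0.464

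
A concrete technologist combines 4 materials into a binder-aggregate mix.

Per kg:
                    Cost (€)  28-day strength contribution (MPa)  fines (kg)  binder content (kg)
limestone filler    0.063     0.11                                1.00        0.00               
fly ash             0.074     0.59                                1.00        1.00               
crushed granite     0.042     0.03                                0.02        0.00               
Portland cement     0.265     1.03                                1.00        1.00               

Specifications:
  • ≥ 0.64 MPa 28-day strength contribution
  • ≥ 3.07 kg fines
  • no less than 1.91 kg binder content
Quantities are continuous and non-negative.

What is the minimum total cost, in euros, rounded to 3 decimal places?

This is a linear program. Let x1 = kg of limestone filler, x2 = kg of fly ash, x3 = kg of crushed granite, x4 = kg of Portland cement.
min 0.063x1 + 0.074x2 + 0.042x3 + 0.265x4 s.t.:
  0.11x1 + 0.59x2 + 0.03x3 + 1.03x4 ≥ 0.64   (28-day strength contribution)
  1x1 + 1x2 + 0.02x3 + 1x4 ≥ 3.07   (fines)
  1x2 + 1x4 ≥ 1.91   (binder content)
  x1, x2, x3, x4 ≥ 0.
The optimal basis is {limestone filler, fly ash}; crushed granite, Portland cement drop out. The fines and binder content requirements are met with equality.
That vertex is x1 = 1.16, x2 = 1.91.
Cost = 0.063·1.16 + 0.074·1.91 = 0.21442.

€0.214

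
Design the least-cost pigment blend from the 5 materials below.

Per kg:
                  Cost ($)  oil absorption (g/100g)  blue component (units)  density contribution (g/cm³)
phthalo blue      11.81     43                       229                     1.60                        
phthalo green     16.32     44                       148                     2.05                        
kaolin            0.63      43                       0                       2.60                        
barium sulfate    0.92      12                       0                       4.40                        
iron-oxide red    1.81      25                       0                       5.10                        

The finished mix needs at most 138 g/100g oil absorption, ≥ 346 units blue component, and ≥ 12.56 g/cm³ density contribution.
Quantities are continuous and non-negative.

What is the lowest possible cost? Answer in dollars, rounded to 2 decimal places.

Set it up as a linear program. Let x1 = kg of phthalo blue, x2 = kg of phthalo green, x3 = kg of kaolin, x4 = kg of barium sulfate, x5 = kg of iron-oxide red.
Minimize 11.81x1 + 16.32x2 + 0.63x3 + 0.92x4 + 1.81x5 subject to:
  43x1 + 44x2 + 43x3 + 12x4 + 25x5 ≤ 138   (oil absorption)
  229x1 + 148x2 ≥ 346   (blue component)
  1.6x1 + 2.05x2 + 2.6x3 + 4.4x4 + 5.1x5 ≥ 12.56   (density contribution)
  x1, x2, x3, x4, x5 ≥ 0.
At the optimum only phthalo blue, barium sulfate are positive (phthalo green, kaolin, iron-oxide red = 0). The blue component and density contribution requirements are met with equality.
So phthalo blue = 1.5109 kg, barium sulfate = 2.3051 kg.
Objective = 11.81·1.5109 + 0.92·2.3051 = 19.9644.

$19.96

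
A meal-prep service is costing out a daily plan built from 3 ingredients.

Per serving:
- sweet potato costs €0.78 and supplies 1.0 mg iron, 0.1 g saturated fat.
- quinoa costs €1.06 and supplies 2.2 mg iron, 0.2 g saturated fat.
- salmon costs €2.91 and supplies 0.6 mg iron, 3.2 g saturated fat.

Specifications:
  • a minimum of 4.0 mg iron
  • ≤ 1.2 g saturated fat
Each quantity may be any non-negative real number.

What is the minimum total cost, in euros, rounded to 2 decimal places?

Treat it as an LP. Let x1 = servings of sweet potato, x2 = servings of quinoa, x3 = servings of salmon.
Minimise 0.78x1 + 1.06x2 + 2.91x3 with:
  1x1 + 2.2x2 + 0.6x3 ≥ 4   (iron)
  0.1x1 + 0.2x2 + 3.2x3 ≤ 1.2   (saturated fat)
  x1, x2, x3 ≥ 0.
The minimum-cost mix takes nothing from sweet potato, salmon — only quinoa. The iron requirement is met with equality.
That vertex is x2 = 1.818.
Total cost: 1.06·1.818 = 1.9271.

€1.93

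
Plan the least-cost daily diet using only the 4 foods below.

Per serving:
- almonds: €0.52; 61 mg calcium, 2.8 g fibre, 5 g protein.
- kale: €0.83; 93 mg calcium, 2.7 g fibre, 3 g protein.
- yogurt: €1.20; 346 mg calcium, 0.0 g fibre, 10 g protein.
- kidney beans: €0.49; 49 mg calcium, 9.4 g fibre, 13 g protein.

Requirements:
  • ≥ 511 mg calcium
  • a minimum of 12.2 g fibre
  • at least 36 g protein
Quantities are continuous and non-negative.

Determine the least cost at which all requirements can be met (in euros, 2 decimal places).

This is a linear program. Let x1 = servings of almonds, x2 = servings of kale, x3 = servings of yogurt, x4 = servings of kidney beans.
min 0.52x1 + 0.83x2 + 1.2x3 + 0.49x4 subject to:
  61x1 + 93x2 + 346x3 + 49x4 ≥ 511   (calcium)
  2.8x1 + 2.7x2 + 9.4x4 ≥ 12.2   (fibre)
  5x1 + 3x2 + 10x3 + 13x4 ≥ 36   (protein)
  x1, x2, x3, x4 ≥ 0.
The cheapest feasible vertex uses only yogurt, kidney beans; almonds, kale are not used. The calcium and protein requirements are met with equality.
Optimal quantities: yogurt = 1.217 servings, kidney beans = 1.833 servings.
Hence cost = 1.2·1.217 + 0.49·1.833 = €2.3586.

€2.36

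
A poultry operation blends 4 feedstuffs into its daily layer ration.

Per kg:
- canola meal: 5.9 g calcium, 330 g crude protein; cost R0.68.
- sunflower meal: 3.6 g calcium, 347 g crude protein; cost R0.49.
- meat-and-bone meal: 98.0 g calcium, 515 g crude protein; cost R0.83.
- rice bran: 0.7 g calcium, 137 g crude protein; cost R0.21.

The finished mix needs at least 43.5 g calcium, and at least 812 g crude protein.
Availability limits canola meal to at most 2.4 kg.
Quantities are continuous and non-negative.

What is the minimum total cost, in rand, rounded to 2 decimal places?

Let x1 = kg of canola meal, x2 = kg of sunflower meal, x3 = kg of meat-and-bone meal, x4 = kg of rice bran.
Minimize 0.68x1 + 0.49x2 + 0.83x3 + 0.21x4 subject to:
  5.9x1 + 3.6x2 + 98x3 + 0.7x4 ≥ 43.5   (calcium)
  330x1 + 347x2 + 515x3 + 137x4 ≥ 812   (crude protein)
  x1 ≤ 2.4
  x1, x2, x3, x4 ≥ 0.
At the optimum only sunflower meal, meat-and-bone meal are positive (canola meal, rice bran = 0). The calcium and crude protein requirements are met with equality.
Solving gives x2 = 1.778, x3 = 0.3786.
Objective = 0.49·1.778 + 0.83·0.3786 = 1.1855.

R1.19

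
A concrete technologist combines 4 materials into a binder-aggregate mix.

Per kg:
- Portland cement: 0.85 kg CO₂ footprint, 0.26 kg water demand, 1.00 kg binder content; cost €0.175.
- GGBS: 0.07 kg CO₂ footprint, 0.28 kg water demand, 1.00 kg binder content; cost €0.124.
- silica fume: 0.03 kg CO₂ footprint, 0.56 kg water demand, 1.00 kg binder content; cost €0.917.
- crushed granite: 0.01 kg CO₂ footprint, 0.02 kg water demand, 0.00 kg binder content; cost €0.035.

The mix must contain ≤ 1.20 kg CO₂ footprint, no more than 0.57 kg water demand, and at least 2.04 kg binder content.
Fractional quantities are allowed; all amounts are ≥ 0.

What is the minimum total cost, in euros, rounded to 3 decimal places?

Let x1 = kg of Portland cement, x2 = kg of GGBS, x3 = kg of silica fume, x4 = kg of crushed granite.
min 0.175x1 + 0.124x2 + 0.917x3 + 0.035x4 s.t.:
  0.85x1 + 0.07x2 + 0.03x3 + 0.01x4 ≤ 1.2   (CO₂ footprint)
  0.26x1 + 0.28x2 + 0.56x3 + 0.02x4 ≤ 0.57   (water demand)
  1x1 + 1x2 + 1x3 ≥ 2.04   (binder content)
  x1, x2, x3, x4 ≥ 0.
At the optimum only Portland cement, GGBS are positive (silica fume, crushed granite = 0). The water demand and binder content requirements are met with equality.
Optimal quantities: Portland cement = 0.06 kg, GGBS = 1.98 kg.
Cost = 0.175·0.06 + 0.124·1.98 = 0.25602.

€0.256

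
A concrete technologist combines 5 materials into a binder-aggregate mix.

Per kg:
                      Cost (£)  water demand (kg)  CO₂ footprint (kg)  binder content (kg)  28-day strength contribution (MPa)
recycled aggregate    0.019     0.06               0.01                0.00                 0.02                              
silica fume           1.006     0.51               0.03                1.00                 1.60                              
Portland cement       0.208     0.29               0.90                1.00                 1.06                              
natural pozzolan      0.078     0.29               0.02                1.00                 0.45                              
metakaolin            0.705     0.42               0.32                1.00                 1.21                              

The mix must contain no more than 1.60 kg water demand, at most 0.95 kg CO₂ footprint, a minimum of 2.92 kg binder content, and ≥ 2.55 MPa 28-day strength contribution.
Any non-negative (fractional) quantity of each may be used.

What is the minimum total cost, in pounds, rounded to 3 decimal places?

£0.445

Let x1 = kg of recycled aggregate, x2 = kg of silica fume, x3 = kg of Portland cement, x4 = kg of natural pozzolan, x5 = kg of metakaolin.
Minimise 0.019x1 + 1.006x2 + 0.208x3 + 0.078x4 + 0.705x5 with:
  0.06x1 + 0.51x2 + 0.29x3 + 0.29x4 + 0.42x5 ≤ 1.6   (water demand)
  0.01x1 + 0.03x2 + 0.9x3 + 0.02x4 + 0.32x5 ≤ 0.95   (CO₂ footprint)
  1x2 + 1x3 + 1x4 + 1x5 ≥ 2.92   (binder content)
  0.02x1 + 1.6x2 + 1.06x3 + 0.45x4 + 1.21x5 ≥ 2.55   (28-day strength contribution)
  x1, x2, x3, x4, x5 ≥ 0.
The cheapest feasible vertex uses only Portland cement, natural pozzolan; recycled aggregate, silica fume, metakaolin are not used. Binding constraints: water demand and 28-day strength contribution.
Solving gives x3 = 0.1102, x4 = 5.407.
Cost = 0.208·0.1102 + 0.078·5.407 = 0.44467.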